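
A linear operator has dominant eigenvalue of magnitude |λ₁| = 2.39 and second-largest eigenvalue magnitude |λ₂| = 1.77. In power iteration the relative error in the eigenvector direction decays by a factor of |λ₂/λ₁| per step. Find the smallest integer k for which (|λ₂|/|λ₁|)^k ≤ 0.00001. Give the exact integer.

39

|λ₂/λ₁| = 1.77/2.39 = 0.74059
Need k ≥ ln(0.00001) / ln(0.74059) = -11.5129 / -0.3003 ≈ 38.336
Smallest integer k satisfying the bound: 39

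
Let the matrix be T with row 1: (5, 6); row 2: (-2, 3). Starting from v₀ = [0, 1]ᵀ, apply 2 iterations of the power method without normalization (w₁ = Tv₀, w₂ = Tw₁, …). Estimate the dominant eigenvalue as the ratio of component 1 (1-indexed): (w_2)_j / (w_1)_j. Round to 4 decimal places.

w1 = Tv₀ = (6, 3)
w2 = Tw1 = (48, -3)
Ratio at component: 48 / 6 = 8.0000

λ ≈ 8.0000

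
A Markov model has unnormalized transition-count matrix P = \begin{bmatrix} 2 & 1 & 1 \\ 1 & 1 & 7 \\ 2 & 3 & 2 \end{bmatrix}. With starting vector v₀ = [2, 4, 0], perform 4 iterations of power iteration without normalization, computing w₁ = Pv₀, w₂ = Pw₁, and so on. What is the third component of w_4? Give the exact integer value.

3586

w1 = Pv₀ = (8, 6, 16)
w2 = Pw1 = (38, 126, 66)
w3 = Pw2 = (268, 626, 586)
w4 = Pw3 = (1748, 4996, 3586)
The requested component of w4 is 3586.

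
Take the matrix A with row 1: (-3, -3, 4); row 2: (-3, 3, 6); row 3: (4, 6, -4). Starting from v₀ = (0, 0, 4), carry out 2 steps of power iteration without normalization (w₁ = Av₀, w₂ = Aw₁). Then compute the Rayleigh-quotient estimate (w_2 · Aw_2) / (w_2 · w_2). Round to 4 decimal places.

-9.7044

w1 = Av₀ = ((-3)·0 + (-3)·0 + 4·4; (-3)·0 + 3·0 + 6·4; 4·0 + 6·0 + (-4)·4) = (16, 24, -16)
w2 = Aw1 = ((-3)·16 + (-3)·24 + 4·(-16); (-3)·16 + 3·24 + 6·(-16); 4·16 + 6·24 + (-4)·(-16)) = (-184, -72, 272)
Aw2 = (1856, 1968, -2256)
w2·Aw2 = (-184)·1856 + (-72)·1968 + 272·(-2256) = -1096832; w2·w2 = (-184)·(-184) + (-72)·(-72) + 272·272 = 113024
λ ≈ -1096832/113024 = -9.7044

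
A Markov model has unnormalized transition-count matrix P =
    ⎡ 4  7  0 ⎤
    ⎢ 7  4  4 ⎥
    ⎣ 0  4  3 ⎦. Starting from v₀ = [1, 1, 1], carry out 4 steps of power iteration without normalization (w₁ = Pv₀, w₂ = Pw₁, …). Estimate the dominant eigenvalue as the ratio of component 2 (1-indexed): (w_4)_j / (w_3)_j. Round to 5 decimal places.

11.82881

w1 = Pv₀ = (4·1 + 7·1 + 0·1; 7·1 + 4·1 + 4·1; 0·1 + 4·1 + 3·1) = (11, 15, 7)
w2 = Pw1 = (4·11 + 7·15 + 0·7; 7·11 + 4·15 + 4·7; 0·11 + 4·15 + 3·7) = (149, 165, 81)
w3 = Pw2 = (1751, 2027, 903)
w4 = Pw3 = (21193, 23977, 10817)
Ratio at component: 23977 / 2027 = 11.82881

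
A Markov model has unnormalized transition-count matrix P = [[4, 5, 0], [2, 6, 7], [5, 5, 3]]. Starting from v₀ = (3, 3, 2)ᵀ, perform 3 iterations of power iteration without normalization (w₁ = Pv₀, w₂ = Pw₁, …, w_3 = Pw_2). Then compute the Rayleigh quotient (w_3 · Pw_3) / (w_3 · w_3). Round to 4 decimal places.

w1 = Pv₀ = (27, 38, 36)
w2 = Pw1 = (298, 534, 433)
w3 = Pw2 = (3862, 6831, 5459)
Pw3 = (49603, 86923, 69842)
w3·Pw3 = 3862·49603 + 6831·86923 + 5459·69842 = 1166605277; w3·w3 = 3862·3862 + 6831·6831 + 5459·5459 = 91378286
λ ≈ 1166605277/91378286 = 12.7668

12.7668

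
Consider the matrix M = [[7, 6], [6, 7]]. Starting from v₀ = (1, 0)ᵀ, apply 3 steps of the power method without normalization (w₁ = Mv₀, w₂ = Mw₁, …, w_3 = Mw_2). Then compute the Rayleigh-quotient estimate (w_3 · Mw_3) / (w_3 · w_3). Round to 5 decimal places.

w1 = Mv₀ = (7·1 + 6·0; 6·1 + 7·0) = (7, 6)
w2 = Mw1 = (7·7 + 6·6; 6·7 + 7·6) = (85, 84)
w3 = Mw2 = (1099, 1098)
Mw3 = (14281, 14280)
w3·Mw3 = 1099·14281 + 1098·14280 = 31374259; w3·w3 = 1099·1099 + 1098·1098 = 2413405
λ ≈ 31374259/2413405 = 13.00000

λ ≈ 13.00000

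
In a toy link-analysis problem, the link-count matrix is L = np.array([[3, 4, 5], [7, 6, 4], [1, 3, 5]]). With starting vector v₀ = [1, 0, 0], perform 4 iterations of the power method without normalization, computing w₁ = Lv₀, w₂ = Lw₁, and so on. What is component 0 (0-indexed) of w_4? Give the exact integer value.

w1 = Lv₀ = (3·1 + 4·0 + 5·0; 7·1 + 6·0 + 4·0; 1·1 + 3·0 + 5·0) = (3, 7, 1)
w2 = Lw1 = (3·3 + 4·7 + 5·1; 7·3 + 6·7 + 4·1; 1·3 + 3·7 + 5·1) = (42, 67, 29)
w3 = Lw2 = (539, 812, 388)
w4 = Lw3 = (6805, 10197, 4915)
The requested component of w4 is 6805.

6805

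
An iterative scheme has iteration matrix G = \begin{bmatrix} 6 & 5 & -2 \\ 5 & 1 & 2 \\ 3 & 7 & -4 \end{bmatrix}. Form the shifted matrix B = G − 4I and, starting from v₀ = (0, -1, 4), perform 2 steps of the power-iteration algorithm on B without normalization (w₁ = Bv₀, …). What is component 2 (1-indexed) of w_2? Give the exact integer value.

-176

B = G − 4I has rows (2, 5, -2); (5, -3, 2); (3, 7, -8)
w1 = Bv₀ = (2·0 + 5·(-1) + (-2)·4; 5·0 + (-3)·(-1) + 2·4; 3·0 + 7·(-1) + (-8)·4) = (-13, 11, -39)
w2 = Bw1 = (2·(-13) + 5·11 + (-2)·(-39); 5·(-13) + (-3)·11 + 2·(-39); 3·(-13) + 7·11 + (-8)·(-39)) = (107, -176, 350)
Requested component of w2: -176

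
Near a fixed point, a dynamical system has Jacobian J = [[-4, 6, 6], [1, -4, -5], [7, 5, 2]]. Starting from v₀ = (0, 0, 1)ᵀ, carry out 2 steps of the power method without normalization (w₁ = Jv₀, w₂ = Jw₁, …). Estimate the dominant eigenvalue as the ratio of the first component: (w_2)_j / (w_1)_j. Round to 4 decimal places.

λ ≈ -7.0000

w1 = Jv₀ = (6, -5, 2)
w2 = Jw1 = (-42, 16, 21)
Ratio at component: -42 / 6 = -7.0000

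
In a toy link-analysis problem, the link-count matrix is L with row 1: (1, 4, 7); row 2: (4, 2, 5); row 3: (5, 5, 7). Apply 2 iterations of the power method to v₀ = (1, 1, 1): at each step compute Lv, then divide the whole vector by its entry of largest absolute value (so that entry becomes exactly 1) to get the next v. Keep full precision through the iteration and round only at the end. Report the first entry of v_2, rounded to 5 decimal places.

Lv0 = (12.000000, 11.000000, 17.000000); divide by 17.000000 → v1 = (0.705882, 0.647059, 1.000000)
Lv1 = (10.294118, 9.117647, 13.764706); divide by 13.764706 → v2 = (0.747863, 0.662393, 1.000000)
Requested entry of v2: 175/234 = 0.74786

0.74786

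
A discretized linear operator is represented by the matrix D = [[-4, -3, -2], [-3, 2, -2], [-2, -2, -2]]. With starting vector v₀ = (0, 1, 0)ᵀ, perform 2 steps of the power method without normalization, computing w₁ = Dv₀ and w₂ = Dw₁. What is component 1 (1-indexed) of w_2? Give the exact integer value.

w1 = Dv₀ = (-3, 2, -2)
w2 = Dw1 = (10, 17, 6)
The requested component of w2 is 10.

10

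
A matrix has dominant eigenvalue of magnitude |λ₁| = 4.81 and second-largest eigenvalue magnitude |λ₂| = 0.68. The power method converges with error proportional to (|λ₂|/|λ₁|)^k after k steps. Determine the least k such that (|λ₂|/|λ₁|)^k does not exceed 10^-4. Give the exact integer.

|λ₂/λ₁| = 0.68/4.81 = 0.14137
Need k ≥ ln(10^-4) / ln(0.14137) = -9.2103 / -1.9564 ≈ 4.708
Smallest integer k satisfying the bound: 5

5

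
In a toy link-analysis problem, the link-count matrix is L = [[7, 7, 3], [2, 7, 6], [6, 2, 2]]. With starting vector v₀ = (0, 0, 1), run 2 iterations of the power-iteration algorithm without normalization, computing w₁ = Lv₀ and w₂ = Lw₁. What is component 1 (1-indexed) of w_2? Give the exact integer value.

w1 = Lv₀ = (3, 6, 2)
w2 = Lw1 = (69, 60, 34)
The requested component of w2 is 69.

69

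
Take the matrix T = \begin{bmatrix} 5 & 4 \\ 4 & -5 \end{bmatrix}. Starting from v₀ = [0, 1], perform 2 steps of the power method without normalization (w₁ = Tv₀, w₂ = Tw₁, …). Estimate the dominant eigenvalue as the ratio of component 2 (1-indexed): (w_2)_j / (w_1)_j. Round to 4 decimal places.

w1 = Tv₀ = (4, -5)
w2 = Tw1 = (0, 41)
Ratio at component: 41 / -5 = -8.2000

-8.2000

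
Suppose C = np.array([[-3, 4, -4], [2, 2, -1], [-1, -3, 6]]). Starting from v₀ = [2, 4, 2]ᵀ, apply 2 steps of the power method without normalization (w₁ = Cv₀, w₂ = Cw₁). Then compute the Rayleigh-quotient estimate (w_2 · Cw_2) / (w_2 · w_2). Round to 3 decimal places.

w1 = Cv₀ = ((-3)·2 + 4·4 + (-4)·2; 2·2 + 2·4 + (-1)·2; (-1)·2 + (-3)·4 + 6·2) = (2, 10, -2)
w2 = Cw1 = ((-3)·2 + 4·10 + (-4)·(-2); 2·2 + 2·10 + (-1)·(-2); (-1)·2 + (-3)·10 + 6·(-2)) = (42, 26, -44)
Cw2 = (154, 180, -384)
w2·Cw2 = 42·154 + 26·180 + (-44)·(-384) = 28044; w2·w2 = 42·42 + 26·26 + (-44)·(-44) = 4376
λ ≈ 28044/4376 = 6.409

λ ≈ 6.409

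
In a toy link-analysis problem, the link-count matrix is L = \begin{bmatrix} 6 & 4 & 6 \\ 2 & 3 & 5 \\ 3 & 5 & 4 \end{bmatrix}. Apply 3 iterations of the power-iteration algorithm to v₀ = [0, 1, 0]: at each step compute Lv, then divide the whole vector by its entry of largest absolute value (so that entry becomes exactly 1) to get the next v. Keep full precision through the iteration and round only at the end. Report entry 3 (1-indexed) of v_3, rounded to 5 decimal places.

Lv0 = (4.000000, 3.000000, 5.000000); divide by 5.000000 → v1 = (0.800000, 0.600000, 1.000000)
Lv1 = (13.200000, 8.400000, 9.400000); divide by 13.200000 → v2 = (1.000000, 0.636364, 0.712121)
Lv2 = (12.818182, 7.469697, 9.030303); divide by 12.818182 → v3 = (1.000000, 0.582742, 0.704492)
Requested entry of v3: 596/846 = 0.70449

0.70449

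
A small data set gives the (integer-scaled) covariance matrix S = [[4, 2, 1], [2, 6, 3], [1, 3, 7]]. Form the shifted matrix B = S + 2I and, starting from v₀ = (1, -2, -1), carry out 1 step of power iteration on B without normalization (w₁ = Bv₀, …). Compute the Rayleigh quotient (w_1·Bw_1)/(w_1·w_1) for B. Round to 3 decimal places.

B = S + 2I has rows (6, 2, 1); (2, 8, 3); (1, 3, 9)
w1 = Bv₀ = (6·1 + 2·(-2) + 1·(-1); 2·1 + 8·(-2) + 3·(-1); 1·1 + 3·(-2) + 9·(-1)) = (1, -17, -14)
Bw1 = (-42, -176, -176)
w1·Bw1 = 5414; w1·w1 = 486; μ ≈ 5414/486 = 11.140

μ ≈ 11.140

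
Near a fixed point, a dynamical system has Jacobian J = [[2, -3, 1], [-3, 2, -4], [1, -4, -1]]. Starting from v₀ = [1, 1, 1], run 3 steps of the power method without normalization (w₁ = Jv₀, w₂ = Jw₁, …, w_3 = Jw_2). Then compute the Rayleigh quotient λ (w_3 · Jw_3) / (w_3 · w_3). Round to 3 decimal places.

w1 = Jv₀ = (2·1 + (-3)·1 + 1·1; (-3)·1 + 2·1 + (-4)·1; 1·1 + (-4)·1 + (-1)·1) = (0, -5, -4)
w2 = Jw1 = (2·0 + (-3)·(-5) + 1·(-4); (-3)·0 + 2·(-5) + (-4)·(-4); 1·0 + (-4)·(-5) + (-1)·(-4)) = (11, 6, 24)
w3 = Jw2 = (28, -117, -37)
Jw3 = (370, -170, 533)
w3·Jw3 = 28·370 + (-117)·(-170) + (-37)·533 = 10529; w3·w3 = 28·28 + (-117)·(-117) + (-37)·(-37) = 15842
λ ≈ 10529/15842 = 0.665

λ ≈ 0.665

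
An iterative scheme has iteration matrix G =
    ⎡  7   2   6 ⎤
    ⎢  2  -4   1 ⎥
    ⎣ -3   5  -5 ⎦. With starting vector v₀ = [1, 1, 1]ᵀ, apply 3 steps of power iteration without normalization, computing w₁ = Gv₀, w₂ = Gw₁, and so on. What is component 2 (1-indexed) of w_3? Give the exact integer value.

w1 = Gv₀ = (7·1 + 2·1 + 6·1; 2·1 + (-4)·1 + 1·1; (-3)·1 + 5·1 + (-5)·1) = (15, -1, -3)
w2 = Gw1 = (7·15 + 2·(-1) + 6·(-3); 2·15 + (-4)·(-1) + 1·(-3); (-3)·15 + 5·(-1) + (-5)·(-3)) = (85, 31, -35)
w3 = Gw2 = (447, 11, 75)
The requested component of w3 is 11.

11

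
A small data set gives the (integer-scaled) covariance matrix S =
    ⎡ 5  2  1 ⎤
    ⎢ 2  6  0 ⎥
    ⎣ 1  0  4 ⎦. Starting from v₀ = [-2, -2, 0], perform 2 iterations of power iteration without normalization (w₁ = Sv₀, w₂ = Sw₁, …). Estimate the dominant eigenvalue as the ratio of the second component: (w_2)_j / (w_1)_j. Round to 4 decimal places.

w1 = Sv₀ = (5·(-2) + 2·(-2) + 1·0; 2·(-2) + 6·(-2) + 0·0; 1·(-2) + 0·(-2) + 4·0) = (-14, -16, -2)
w2 = Sw1 = (5·(-14) + 2·(-16) + 1·(-2); 2·(-14) + 6·(-16) + 0·(-2); 1·(-14) + 0·(-16) + 4·(-2)) = (-104, -124, -22)
Ratio at component: -124 / -16 = 7.7500

7.7500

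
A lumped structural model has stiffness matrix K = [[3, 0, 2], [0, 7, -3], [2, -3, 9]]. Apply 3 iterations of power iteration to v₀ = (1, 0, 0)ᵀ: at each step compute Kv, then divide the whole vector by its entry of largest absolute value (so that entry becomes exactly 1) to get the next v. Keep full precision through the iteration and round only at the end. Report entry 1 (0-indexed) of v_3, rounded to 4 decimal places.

-0.4385

Kv0 = (3.00000, 0.00000, 2.00000); divide by 3.00000 → v1 = (1.00000, 0.00000, 0.66667)
Kv1 = (4.33333, -2.00000, 8.00000); divide by 8.00000 → v2 = (0.54167, -0.25000, 1.00000)
Kv2 = (3.62500, -4.75000, 10.83333); divide by 10.83333 → v3 = (0.33462, -0.43846, 1.00000)
Requested entry of v3: -114/260 = -0.4385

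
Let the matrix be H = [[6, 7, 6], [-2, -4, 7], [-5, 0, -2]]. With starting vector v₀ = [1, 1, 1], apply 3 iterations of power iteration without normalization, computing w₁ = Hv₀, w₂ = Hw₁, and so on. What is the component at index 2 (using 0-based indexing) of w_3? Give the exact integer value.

-233

w1 = Hv₀ = (6·1 + 7·1 + 6·1; (-2)·1 + (-4)·1 + 7·1; (-5)·1 + 0·1 + (-2)·1) = (19, 1, -7)
w2 = Hw1 = (6·19 + 7·1 + 6·(-7); (-2)·19 + (-4)·1 + 7·(-7); (-5)·19 + 0·1 + (-2)·(-7)) = (79, -91, -81)
w3 = Hw2 = (-649, -361, -233)
The requested component of w3 is -233.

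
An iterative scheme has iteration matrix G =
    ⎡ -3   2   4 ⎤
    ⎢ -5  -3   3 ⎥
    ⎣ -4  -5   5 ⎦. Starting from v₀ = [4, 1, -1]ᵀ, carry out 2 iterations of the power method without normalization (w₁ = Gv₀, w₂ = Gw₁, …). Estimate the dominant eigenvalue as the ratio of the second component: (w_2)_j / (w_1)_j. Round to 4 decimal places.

-2.6923

w1 = Gv₀ = ((-3)·4 + 2·1 + 4·(-1); (-5)·4 + (-3)·1 + 3·(-1); (-4)·4 + (-5)·1 + 5·(-1)) = (-14, -26, -26)
w2 = Gw1 = ((-3)·(-14) + 2·(-26) + 4·(-26); (-5)·(-14) + (-3)·(-26) + 3·(-26); (-4)·(-14) + (-5)·(-26) + 5·(-26)) = (-114, 70, 56)
Ratio at component: 70 / -26 = -2.6923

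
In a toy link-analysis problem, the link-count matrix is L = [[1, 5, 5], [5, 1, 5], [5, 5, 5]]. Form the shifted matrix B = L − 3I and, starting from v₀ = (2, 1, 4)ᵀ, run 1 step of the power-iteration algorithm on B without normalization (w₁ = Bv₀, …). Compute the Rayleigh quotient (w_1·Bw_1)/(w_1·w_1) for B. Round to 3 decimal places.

B = L − 3I has rows (-2, 5, 5); (5, -2, 5); (5, 5, 2)
w1 = Bv₀ = (21, 28, 23)
Bw1 = (213, 164, 291)
w1·Bw1 = 15758; w1·w1 = 1754; μ ≈ 15758/1754 = 8.984

8.984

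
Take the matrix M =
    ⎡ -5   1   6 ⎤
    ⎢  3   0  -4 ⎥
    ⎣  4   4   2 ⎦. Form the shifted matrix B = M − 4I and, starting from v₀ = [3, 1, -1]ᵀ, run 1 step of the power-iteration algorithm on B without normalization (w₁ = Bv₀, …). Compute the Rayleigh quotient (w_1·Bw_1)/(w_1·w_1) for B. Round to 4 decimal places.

μ ≈ -11.9664

B = M − 4I has rows (-9, 1, 6); (3, -4, -4); (4, 4, -2)
w1 = Bv₀ = ((-9)·3 + 1·1 + 6·(-1); 3·3 + (-4)·1 + (-4)·(-1); 4·3 + 4·1 + (-2)·(-1)) = (-32, 9, 18)
Bw1 = (405, -204, -128)
w1·Bw1 = -17100; w1·w1 = 1429; μ ≈ -17100/1429 = -11.9664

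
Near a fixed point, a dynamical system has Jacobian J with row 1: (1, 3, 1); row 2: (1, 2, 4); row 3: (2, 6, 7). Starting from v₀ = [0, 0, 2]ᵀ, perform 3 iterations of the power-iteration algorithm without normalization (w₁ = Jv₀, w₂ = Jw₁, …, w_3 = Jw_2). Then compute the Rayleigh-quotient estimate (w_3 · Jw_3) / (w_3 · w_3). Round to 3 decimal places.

10.526

w1 = Jv₀ = (1·0 + 3·0 + 1·2; 1·0 + 2·0 + 4·2; 2·0 + 6·0 + 7·2) = (2, 8, 14)
w2 = Jw1 = (1·2 + 3·8 + 1·14; 1·2 + 2·8 + 4·14; 2·2 + 6·8 + 7·14) = (40, 74, 150)
w3 = Jw2 = (412, 788, 1574)
Jw3 = (4350, 8284, 16570)
w3·Jw3 = 412·4350 + 788·8284 + 1574·16570 = 34401172; w3·w3 = 412·412 + 788·788 + 1574·1574 = 3268164
λ ≈ 34401172/3268164 = 10.526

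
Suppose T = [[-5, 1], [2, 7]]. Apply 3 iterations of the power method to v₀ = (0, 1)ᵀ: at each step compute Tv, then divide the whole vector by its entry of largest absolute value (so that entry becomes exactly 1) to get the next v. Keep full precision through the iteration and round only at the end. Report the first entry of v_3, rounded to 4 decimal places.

0.1136

Tv0 = (1.00000, 7.00000); divide by 7.00000 → v1 = (0.14286, 1.00000)
Tv1 = (0.28571, 7.28571); divide by 7.28571 → v2 = (0.03922, 1.00000)
Tv2 = (0.80392, 7.07843); divide by 7.07843 → v3 = (0.11357, 1.00000)
Requested entry of v3: 41/361 = 0.1136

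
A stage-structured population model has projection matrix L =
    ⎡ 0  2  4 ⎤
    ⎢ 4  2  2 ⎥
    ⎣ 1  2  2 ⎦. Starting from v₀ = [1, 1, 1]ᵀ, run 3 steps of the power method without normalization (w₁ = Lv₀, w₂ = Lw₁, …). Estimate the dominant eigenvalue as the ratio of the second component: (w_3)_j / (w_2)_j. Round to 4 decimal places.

λ ≈ 6.1600

w1 = Lv₀ = (6, 8, 5)
w2 = Lw1 = (36, 50, 32)
w3 = Lw2 = (228, 308, 200)
Ratio at component: 308 / 50 = 6.1600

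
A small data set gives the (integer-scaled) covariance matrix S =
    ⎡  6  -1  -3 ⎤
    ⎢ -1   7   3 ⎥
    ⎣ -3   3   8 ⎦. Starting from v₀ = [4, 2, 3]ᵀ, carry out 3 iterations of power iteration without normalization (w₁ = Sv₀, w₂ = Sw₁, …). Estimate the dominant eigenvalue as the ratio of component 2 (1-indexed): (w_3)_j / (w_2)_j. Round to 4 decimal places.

λ ≈ 9.7644

w1 = Sv₀ = (13, 19, 18)
w2 = Sw1 = (5, 174, 162)
w3 = Sw2 = (-630, 1699, 1803)
Ratio at component: 1699 / 174 = 9.7644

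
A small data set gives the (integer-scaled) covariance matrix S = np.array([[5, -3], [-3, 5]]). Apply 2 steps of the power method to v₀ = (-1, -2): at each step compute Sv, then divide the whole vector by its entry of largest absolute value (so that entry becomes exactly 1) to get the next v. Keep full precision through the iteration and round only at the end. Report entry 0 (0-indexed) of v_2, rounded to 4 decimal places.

-0.6842

Sv0 = (1.00000, -7.00000); divide by -7.00000 → v1 = (-0.14286, 1.00000)
Sv1 = (-3.71429, 5.42857); divide by 5.42857 → v2 = (-0.68421, 1.00000)
Requested entry of v2: 26/-38 = -0.6842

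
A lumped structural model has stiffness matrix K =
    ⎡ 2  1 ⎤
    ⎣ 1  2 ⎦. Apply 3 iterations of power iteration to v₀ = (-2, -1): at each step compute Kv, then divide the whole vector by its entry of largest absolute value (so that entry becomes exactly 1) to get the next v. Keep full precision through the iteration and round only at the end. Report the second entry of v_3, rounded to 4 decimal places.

Kv0 = (-5.00000, -4.00000); divide by -5.00000 → v1 = (1.00000, 0.80000)
Kv1 = (2.80000, 2.60000); divide by 2.80000 → v2 = (1.00000, 0.92857)
Kv2 = (2.92857, 2.85714); divide by 2.92857 → v3 = (1.00000, 0.97561)
Requested entry of v3: -40/-41 = 0.9756

0.9756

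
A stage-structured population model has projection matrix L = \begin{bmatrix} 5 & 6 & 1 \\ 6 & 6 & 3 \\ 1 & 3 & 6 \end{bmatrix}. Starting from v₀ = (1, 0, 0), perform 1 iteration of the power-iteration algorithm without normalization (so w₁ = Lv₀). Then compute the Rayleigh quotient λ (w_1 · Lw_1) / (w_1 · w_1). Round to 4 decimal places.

λ ≈ 12.1452

w1 = Lv₀ = (5·1 + 6·0 + 1·0; 6·1 + 6·0 + 3·0; 1·1 + 3·0 + 6·0) = (5, 6, 1)
Lw1 = (62, 69, 29)
w1·Lw1 = 5·62 + 6·69 + 1·29 = 753; w1·w1 = 5·5 + 6·6 + 1·1 = 62
λ ≈ 753/62 = 12.1452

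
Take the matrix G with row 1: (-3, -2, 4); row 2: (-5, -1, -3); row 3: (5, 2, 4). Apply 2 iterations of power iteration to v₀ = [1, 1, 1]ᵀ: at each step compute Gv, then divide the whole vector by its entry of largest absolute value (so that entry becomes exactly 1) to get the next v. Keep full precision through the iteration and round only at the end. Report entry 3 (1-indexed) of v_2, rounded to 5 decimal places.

Gv0 = (-1.000000, -9.000000, 11.000000); divide by 11.000000 → v1 = (-0.090909, -0.818182, 1.000000)
Gv1 = (5.909091, -1.727273, 1.909091); divide by 5.909091 → v2 = (1.000000, -0.292308, 0.323077)
Requested entry of v2: 21/65 = 0.32308

0.32308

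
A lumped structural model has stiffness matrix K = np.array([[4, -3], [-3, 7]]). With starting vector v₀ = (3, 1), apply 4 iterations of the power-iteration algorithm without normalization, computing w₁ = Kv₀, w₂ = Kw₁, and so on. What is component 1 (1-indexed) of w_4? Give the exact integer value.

w1 = Kv₀ = (4·3 + (-3)·1; (-3)·3 + 7·1) = (9, -2)
w2 = Kw1 = (4·9 + (-3)·(-2); (-3)·9 + 7·(-2)) = (42, -41)
w3 = Kw2 = (291, -413)
w4 = Kw3 = (2403, -3764)
The requested component of w4 is 2403.

2403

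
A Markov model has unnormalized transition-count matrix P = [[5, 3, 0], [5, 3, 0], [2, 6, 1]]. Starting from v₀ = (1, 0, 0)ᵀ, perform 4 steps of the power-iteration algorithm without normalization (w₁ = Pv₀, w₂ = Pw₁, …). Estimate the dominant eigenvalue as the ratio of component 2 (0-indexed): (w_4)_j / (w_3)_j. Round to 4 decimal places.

w1 = Pv₀ = (5, 5, 2)
w2 = Pw1 = (40, 40, 42)
w3 = Pw2 = (320, 320, 362)
w4 = Pw3 = (2560, 2560, 2922)
Ratio at component: 2922 / 362 = 8.0718

λ ≈ 8.0718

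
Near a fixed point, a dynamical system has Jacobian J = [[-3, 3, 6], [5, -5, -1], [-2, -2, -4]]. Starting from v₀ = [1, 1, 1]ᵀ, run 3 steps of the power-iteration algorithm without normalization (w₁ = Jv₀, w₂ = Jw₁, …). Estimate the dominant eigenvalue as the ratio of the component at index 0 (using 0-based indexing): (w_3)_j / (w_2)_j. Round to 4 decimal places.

λ ≈ -6.7826

w1 = Jv₀ = ((-3)·1 + 3·1 + 6·1; 5·1 + (-5)·1 + (-1)·1; (-2)·1 + (-2)·1 + (-4)·1) = (6, -1, -8)
w2 = Jw1 = ((-3)·6 + 3·(-1) + 6·(-8); 5·6 + (-5)·(-1) + (-1)·(-8); (-2)·6 + (-2)·(-1) + (-4)·(-8)) = (-69, 43, 22)
w3 = Jw2 = (468, -582, -36)
Ratio at component: 468 / -69 = -6.7826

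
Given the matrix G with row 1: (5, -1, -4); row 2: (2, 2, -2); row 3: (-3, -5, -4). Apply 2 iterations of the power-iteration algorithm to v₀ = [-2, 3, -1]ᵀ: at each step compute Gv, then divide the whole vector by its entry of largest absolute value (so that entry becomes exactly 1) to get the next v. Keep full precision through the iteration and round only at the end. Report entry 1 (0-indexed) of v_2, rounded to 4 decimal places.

Gv0 = (-9.00000, 4.00000, -5.00000); divide by -9.00000 → v1 = (1.00000, -0.44444, 0.55556)
Gv1 = (3.22222, 0.00000, -3.00000); divide by 3.22222 → v2 = (1.00000, 0.00000, -0.93103)
Requested entry of v2: 0/-29 = 0.0000

0.0000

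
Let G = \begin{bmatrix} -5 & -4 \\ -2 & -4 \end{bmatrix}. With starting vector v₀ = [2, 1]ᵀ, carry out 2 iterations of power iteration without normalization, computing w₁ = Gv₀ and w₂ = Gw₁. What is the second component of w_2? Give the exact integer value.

w1 = Gv₀ = (-14, -8)
w2 = Gw1 = (102, 60)
The requested component of w2 is 60.

60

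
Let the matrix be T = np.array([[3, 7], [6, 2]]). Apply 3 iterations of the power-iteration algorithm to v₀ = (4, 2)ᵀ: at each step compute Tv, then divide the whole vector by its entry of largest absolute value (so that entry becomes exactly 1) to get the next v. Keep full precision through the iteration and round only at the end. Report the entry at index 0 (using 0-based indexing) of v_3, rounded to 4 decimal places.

Tv0 = (26.00000, 28.00000); divide by 28.00000 → v1 = (0.92857, 1.00000)
Tv1 = (9.78571, 7.57143); divide by 9.78571 → v2 = (1.00000, 0.77372)
Tv2 = (8.41606, 7.54745); divide by 8.41606 → v3 = (1.00000, 0.89679)
Requested entry of v3: 2306/2306 = 1.0000

1.0000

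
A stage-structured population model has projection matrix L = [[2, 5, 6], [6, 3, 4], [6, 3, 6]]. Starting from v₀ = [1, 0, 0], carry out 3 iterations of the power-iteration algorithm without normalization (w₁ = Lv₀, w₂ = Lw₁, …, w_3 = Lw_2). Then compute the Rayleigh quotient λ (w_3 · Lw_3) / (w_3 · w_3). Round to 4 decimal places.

w1 = Lv₀ = (2·1 + 5·0 + 6·0; 6·1 + 3·0 + 4·0; 6·1 + 3·0 + 6·0) = (2, 6, 6)
w2 = Lw1 = (2·2 + 5·6 + 6·6; 6·2 + 3·6 + 4·6; 6·2 + 3·6 + 6·6) = (70, 54, 66)
w3 = Lw2 = (806, 846, 978)
Lw3 = (11710, 11286, 13242)
w3·Lw3 = 806·11710 + 846·11286 + 978·13242 = 31936892; w3·w3 = 806·806 + 846·846 + 978·978 = 2321836
λ ≈ 31936892/2321836 = 13.7550

13.7550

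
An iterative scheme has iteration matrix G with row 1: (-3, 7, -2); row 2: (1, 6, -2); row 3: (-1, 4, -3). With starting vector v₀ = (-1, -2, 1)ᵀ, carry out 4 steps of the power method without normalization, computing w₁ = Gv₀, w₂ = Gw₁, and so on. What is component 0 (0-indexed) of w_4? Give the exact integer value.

w1 = Gv₀ = (-13, -15, -10)
w2 = Gw1 = (-46, -83, -17)
w3 = Gw2 = (-409, -510, -235)
w4 = Gw3 = (-1873, -2999, -926)
The requested component of w4 is -1873.

-1873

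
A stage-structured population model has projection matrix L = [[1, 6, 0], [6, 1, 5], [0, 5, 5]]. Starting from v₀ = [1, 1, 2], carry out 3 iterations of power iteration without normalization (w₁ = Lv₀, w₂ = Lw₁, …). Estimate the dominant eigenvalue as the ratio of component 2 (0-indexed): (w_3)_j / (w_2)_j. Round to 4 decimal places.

w1 = Lv₀ = (1·1 + 6·1 + 0·2; 6·1 + 1·1 + 5·2; 0·1 + 5·1 + 5·2) = (7, 17, 15)
w2 = Lw1 = (1·7 + 6·17 + 0·15; 6·7 + 1·17 + 5·15; 0·7 + 5·17 + 5·15) = (109, 134, 160)
w3 = Lw2 = (913, 1588, 1470)
Ratio at component: 1470 / 160 = 9.1875

9.1875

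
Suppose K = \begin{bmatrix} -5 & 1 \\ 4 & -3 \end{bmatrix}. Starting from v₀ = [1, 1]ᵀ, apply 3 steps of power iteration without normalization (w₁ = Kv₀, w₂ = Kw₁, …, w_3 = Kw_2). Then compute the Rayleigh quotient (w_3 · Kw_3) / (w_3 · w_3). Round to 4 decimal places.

w1 = Kv₀ = ((-5)·1 + 1·1; 4·1 + (-3)·1) = (-4, 1)
w2 = Kw1 = ((-5)·(-4) + 1·1; 4·(-4) + (-3)·1) = (21, -19)
w3 = Kw2 = (-124, 141)
Kw3 = (761, -919)
w3·Kw3 = (-124)·761 + 141·(-919) = -223943; w3·w3 = (-124)·(-124) + 141·141 = 35257
λ ≈ -223943/35257 = -6.3517

-6.3517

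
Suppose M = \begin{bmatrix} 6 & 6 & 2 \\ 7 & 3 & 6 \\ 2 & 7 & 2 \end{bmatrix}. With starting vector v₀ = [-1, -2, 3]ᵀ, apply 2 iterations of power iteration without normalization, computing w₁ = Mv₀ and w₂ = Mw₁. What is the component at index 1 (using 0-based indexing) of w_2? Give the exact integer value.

-129

w1 = Mv₀ = (-12, 5, -10)
w2 = Mw1 = (-62, -129, -9)
The requested component of w2 is -129.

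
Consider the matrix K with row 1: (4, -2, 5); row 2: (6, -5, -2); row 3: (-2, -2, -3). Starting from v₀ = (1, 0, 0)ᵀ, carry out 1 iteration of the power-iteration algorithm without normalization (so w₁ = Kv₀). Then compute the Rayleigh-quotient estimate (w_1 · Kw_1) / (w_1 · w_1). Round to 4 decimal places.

-0.1429

w1 = Kv₀ = (4, 6, -2)
Kw1 = (-6, -2, -14)
w1·Kw1 = 4·(-6) + 6·(-2) + (-2)·(-14) = -8; w1·w1 = 4·4 + 6·6 + (-2)·(-2) = 56
λ ≈ -8/56 = -0.1429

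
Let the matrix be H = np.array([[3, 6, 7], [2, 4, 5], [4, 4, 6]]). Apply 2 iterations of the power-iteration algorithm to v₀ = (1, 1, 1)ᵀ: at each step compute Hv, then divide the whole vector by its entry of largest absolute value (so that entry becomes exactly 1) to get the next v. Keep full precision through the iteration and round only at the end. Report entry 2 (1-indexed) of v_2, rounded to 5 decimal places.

0.68868

Hv0 = (16.000000, 11.000000, 14.000000); divide by 16.000000 → v1 = (1.000000, 0.687500, 0.875000)
Hv1 = (13.250000, 9.125000, 12.000000); divide by 13.250000 → v2 = (1.000000, 0.688679, 0.905660)
Requested entry of v2: 146/212 = 0.68868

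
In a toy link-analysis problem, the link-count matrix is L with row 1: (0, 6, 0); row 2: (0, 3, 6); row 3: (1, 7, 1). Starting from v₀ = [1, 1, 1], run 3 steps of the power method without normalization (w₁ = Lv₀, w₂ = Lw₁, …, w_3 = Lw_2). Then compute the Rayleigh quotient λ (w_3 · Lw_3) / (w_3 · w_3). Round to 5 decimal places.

w1 = Lv₀ = (0·1 + 6·1 + 0·1; 0·1 + 3·1 + 6·1; 1·1 + 7·1 + 1·1) = (6, 9, 9)
w2 = Lw1 = (0·6 + 6·9 + 0·9; 0·6 + 3·9 + 6·9; 1·6 + 7·9 + 1·9) = (54, 81, 78)
w3 = Lw2 = (486, 711, 699)
Lw3 = (4266, 6327, 6162)
w3·Lw3 = 486·4266 + 711·6327 + 699·6162 = 10879011; w3·w3 = 486·486 + 711·711 + 699·699 = 1230318
λ ≈ 10879011/1230318 = 8.84244

8.84244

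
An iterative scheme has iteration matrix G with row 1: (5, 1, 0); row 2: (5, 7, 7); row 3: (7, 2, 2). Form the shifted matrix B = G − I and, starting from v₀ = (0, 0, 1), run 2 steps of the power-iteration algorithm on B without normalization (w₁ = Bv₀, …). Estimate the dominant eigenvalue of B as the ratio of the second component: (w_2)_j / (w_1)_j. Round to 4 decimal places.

7.0000

B = G − I has rows (4, 1, 0); (5, 6, 7); (7, 2, 1)
w1 = Bv₀ = (4·0 + 1·0 + 0·1; 5·0 + 6·0 + 7·1; 7·0 + 2·0 + 1·1) = (0, 7, 1)
w2 = Bw1 = (4·0 + 1·7 + 0·1; 5·0 + 6·7 + 7·1; 7·0 + 2·7 + 1·1) = (7, 49, 15)
Ratio: 49/7 = 7.0000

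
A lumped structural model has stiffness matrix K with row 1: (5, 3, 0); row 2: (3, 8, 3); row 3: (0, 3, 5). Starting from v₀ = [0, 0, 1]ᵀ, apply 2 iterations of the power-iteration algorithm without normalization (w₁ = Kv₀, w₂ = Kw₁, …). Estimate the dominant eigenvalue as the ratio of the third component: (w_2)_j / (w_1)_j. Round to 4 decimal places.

6.8000

w1 = Kv₀ = (5·0 + 3·0 + 0·1; 3·0 + 8·0 + 3·1; 0·0 + 3·0 + 5·1) = (0, 3, 5)
w2 = Kw1 = (5·0 + 3·3 + 0·5; 3·0 + 8·3 + 3·5; 0·0 + 3·3 + 5·5) = (9, 39, 34)
Ratio at component: 34 / 5 = 6.8000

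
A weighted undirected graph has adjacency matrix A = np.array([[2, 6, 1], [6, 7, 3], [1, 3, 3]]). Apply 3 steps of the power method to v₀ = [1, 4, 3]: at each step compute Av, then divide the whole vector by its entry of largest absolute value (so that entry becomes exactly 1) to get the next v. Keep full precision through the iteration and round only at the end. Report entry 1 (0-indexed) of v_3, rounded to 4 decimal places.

1.0000

Av0 = (29.00000, 43.00000, 22.00000); divide by 43.00000 → v1 = (0.67442, 1.00000, 0.51163)
Av1 = (7.86047, 12.58140, 5.20930); divide by 12.58140 → v2 = (0.62477, 1.00000, 0.41405)
Av2 = (7.66359, 11.99076, 4.86691); divide by 11.99076 → v3 = (0.63912, 1.00000, 0.40589)
Requested entry of v3: 6487/6487 = 1.0000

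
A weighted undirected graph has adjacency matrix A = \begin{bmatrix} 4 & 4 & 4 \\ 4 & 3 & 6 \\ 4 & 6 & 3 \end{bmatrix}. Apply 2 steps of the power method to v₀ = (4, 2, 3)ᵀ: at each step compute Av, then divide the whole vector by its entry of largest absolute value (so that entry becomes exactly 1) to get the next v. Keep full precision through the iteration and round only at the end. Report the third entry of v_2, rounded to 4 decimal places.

1.0000

Av0 = (36.00000, 40.00000, 37.00000); divide by 40.00000 → v1 = (0.90000, 1.00000, 0.92500)
Av1 = (11.30000, 12.15000, 12.37500); divide by 12.37500 → v2 = (0.91313, 0.98182, 1.00000)
Requested entry of v2: 495/495 = 1.0000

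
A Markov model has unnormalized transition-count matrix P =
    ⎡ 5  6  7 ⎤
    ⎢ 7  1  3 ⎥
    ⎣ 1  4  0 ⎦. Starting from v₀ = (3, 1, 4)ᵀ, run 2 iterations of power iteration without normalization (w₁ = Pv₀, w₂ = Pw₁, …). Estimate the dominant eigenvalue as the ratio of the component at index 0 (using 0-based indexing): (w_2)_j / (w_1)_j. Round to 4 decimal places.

w1 = Pv₀ = (49, 34, 7)
w2 = Pw1 = (498, 398, 185)
Ratio at component: 498 / 49 = 10.1633

10.1633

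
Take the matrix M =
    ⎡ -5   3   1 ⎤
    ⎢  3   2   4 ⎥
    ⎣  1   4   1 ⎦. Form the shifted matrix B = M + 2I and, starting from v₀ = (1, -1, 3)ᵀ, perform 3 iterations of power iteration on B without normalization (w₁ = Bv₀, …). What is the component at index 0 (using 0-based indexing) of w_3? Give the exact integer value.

B = M + 2I has rows (-3, 3, 1); (3, 4, 4); (1, 4, 3)
w1 = Bv₀ = (-3, 11, 6)
w2 = Bw1 = (48, 59, 59)
w3 = Bw2 = (92, 616, 461)
Requested component of w3: 92

92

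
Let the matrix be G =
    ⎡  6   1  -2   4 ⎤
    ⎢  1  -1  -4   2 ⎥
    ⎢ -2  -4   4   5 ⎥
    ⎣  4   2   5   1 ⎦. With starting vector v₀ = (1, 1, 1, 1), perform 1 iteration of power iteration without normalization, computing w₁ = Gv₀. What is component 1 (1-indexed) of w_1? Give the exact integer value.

w1 = Gv₀ = (6·1 + 1·1 + (-2)·1 + 4·1; 1·1 + (-1)·1 + (-4)·1 + 2·1; (-2)·1 + (-4)·1 + 4·1 + 5·1; 4·1 + 2·1 + 5·1 + 1·1) = (9, -2, 3, 12)
The requested component of w1 is 9.

9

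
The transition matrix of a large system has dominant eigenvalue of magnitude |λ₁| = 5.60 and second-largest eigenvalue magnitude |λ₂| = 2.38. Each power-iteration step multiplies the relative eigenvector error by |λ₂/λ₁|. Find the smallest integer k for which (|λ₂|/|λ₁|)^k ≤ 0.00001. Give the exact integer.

14

|λ₂/λ₁| = 2.38/5.60 = 0.42500
Need k ≥ ln(0.00001) / ln(0.42500) = -11.5129 / -0.8557 ≈ 13.455
Smallest integer k satisfying the bound: 14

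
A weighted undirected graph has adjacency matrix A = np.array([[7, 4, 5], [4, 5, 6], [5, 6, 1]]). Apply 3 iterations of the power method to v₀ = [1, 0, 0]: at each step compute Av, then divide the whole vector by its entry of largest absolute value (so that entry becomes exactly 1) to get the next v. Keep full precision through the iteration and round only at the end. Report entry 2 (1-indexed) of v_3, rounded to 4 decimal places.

0.8986

Av0 = (7.00000, 4.00000, 5.00000); divide by 7.00000 → v1 = (1.00000, 0.57143, 0.71429)
Av1 = (12.85714, 11.14286, 9.14286); divide by 12.85714 → v2 = (1.00000, 0.86667, 0.71111)
Av2 = (14.02222, 12.60000, 10.91111); divide by 14.02222 → v3 = (1.00000, 0.89857, 0.77813)
Requested entry of v3: 1134/1262 = 0.8986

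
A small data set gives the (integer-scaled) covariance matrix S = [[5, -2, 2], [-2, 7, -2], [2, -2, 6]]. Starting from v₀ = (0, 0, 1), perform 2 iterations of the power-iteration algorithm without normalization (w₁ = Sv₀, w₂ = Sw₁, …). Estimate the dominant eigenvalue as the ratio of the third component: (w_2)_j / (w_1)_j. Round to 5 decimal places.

w1 = Sv₀ = (2, -2, 6)
w2 = Sw1 = (26, -30, 44)
Ratio at component: 44 / 6 = 7.33333

λ ≈ 7.33333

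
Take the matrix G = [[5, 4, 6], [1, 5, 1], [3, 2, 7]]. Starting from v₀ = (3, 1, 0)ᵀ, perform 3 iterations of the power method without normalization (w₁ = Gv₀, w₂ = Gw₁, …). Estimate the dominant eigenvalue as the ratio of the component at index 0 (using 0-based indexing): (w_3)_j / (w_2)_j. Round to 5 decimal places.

11.11399

w1 = Gv₀ = (5·3 + 4·1 + 6·0; 1·3 + 5·1 + 1·0; 3·3 + 2·1 + 7·0) = (19, 8, 11)
w2 = Gw1 = (5·19 + 4·8 + 6·11; 1·19 + 5·8 + 1·11; 3·19 + 2·8 + 7·11) = (193, 70, 150)
w3 = Gw2 = (2145, 693, 1769)
Ratio at component: 2145 / 193 = 11.11399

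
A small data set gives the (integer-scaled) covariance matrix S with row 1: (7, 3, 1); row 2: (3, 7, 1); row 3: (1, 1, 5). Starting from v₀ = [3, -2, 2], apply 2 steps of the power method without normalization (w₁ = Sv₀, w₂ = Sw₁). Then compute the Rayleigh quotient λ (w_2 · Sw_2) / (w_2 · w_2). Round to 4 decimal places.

λ ≈ 9.0206

w1 = Sv₀ = (7·3 + 3·(-2) + 1·2; 3·3 + 7·(-2) + 1·2; 1·3 + 1·(-2) + 5·2) = (17, -3, 11)
w2 = Sw1 = (7·17 + 3·(-3) + 1·11; 3·17 + 7·(-3) + 1·11; 1·17 + 1·(-3) + 5·11) = (121, 41, 69)
Sw2 = (1039, 719, 507)
w2·Sw2 = 121·1039 + 41·719 + 69·507 = 190181; w2·w2 = 121·121 + 41·41 + 69·69 = 21083
λ ≈ 190181/21083 = 9.0206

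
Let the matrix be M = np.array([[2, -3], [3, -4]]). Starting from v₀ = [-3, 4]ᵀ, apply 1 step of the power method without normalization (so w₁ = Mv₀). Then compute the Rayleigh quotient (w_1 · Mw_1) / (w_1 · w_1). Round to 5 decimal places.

λ ≈ -1.95153

w1 = Mv₀ = (2·(-3) + (-3)·4; 3·(-3) + (-4)·4) = (-18, -25)
Mw1 = (39, 46)
w1·Mw1 = (-18)·39 + (-25)·46 = -1852; w1·w1 = (-18)·(-18) + (-25)·(-25) = 949
λ ≈ -1852/949 = -1.95153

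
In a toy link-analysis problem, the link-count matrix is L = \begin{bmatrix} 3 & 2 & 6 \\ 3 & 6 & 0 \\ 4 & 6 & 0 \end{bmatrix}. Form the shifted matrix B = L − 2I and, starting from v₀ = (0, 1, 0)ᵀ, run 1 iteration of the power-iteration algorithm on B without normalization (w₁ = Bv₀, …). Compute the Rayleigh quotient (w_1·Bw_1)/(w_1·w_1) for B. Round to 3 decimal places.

B = L − 2I has rows (1, 2, 6); (3, 4, 0); (4, 6, -2)
w1 = Bv₀ = (1·0 + 2·1 + 6·0; 3·0 + 4·1 + 0·0; 4·0 + 6·1 + (-2)·0) = (2, 4, 6)
Bw1 = (46, 22, 20)
w1·Bw1 = 300; w1·w1 = 56; μ ≈ 300/56 = 5.357

5.357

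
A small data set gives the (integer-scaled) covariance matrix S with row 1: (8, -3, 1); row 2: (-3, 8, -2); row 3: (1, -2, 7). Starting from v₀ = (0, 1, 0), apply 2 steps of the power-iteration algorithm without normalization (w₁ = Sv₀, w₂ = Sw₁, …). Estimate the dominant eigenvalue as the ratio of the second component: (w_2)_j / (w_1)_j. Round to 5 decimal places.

w1 = Sv₀ = (-3, 8, -2)
w2 = Sw1 = (-50, 77, -33)
Ratio at component: 77 / 8 = 9.62500

9.62500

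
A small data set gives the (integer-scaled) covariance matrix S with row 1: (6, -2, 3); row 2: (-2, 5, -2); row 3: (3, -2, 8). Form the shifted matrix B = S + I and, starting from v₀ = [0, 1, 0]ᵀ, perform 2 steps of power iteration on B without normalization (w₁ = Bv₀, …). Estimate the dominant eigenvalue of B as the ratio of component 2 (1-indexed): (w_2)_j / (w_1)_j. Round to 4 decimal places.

B = S + I has rows (7, -2, 3); (-2, 6, -2); (3, -2, 9)
w1 = Bv₀ = (-2, 6, -2)
w2 = Bw1 = (-32, 44, -36)
Ratio: 44/6 = 7.3333

μ ≈ 7.3333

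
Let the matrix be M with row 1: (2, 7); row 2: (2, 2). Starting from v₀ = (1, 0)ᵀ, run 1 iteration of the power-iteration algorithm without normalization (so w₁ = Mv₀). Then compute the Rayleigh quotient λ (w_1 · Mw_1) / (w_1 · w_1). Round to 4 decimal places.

6.5000

w1 = Mv₀ = (2·1 + 7·0; 2·1 + 2·0) = (2, 2)
Mw1 = (18, 8)
w1·Mw1 = 2·18 + 2·8 = 52; w1·w1 = 2·2 + 2·2 = 8
λ ≈ 52/8 = 6.5000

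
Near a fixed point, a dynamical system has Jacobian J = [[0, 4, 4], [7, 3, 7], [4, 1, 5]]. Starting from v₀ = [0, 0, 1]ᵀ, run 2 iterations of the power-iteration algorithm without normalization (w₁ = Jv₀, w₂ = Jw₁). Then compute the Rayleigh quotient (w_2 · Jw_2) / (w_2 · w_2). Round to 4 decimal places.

w1 = Jv₀ = (4, 7, 5)
w2 = Jw1 = (48, 84, 48)
Jw2 = (528, 924, 516)
w2·Jw2 = 48·528 + 84·924 + 48·516 = 127728; w2·w2 = 48·48 + 84·84 + 48·48 = 11664
λ ≈ 127728/11664 = 10.9506

10.9506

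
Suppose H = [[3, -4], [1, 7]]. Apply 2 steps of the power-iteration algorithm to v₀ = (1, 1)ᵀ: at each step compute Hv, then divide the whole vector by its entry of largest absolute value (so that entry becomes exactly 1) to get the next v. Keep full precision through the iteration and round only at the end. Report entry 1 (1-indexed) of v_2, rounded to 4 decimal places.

Hv0 = (-1.00000, 8.00000); divide by 8.00000 → v1 = (-0.12500, 1.00000)
Hv1 = (-4.37500, 6.87500); divide by 6.87500 → v2 = (-0.63636, 1.00000)
Requested entry of v2: -35/55 = -0.6364

-0.6364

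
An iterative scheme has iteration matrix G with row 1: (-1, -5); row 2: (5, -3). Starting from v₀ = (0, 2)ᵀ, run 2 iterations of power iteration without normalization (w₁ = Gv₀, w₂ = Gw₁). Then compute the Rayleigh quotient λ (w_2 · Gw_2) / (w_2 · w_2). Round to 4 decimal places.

w1 = Gv₀ = ((-1)·0 + (-5)·2; 5·0 + (-3)·2) = (-10, -6)
w2 = Gw1 = ((-1)·(-10) + (-5)·(-6); 5·(-10) + (-3)·(-6)) = (40, -32)
Gw2 = (120, 296)
w2·Gw2 = 40·120 + (-32)·296 = -4672; w2·w2 = 40·40 + (-32)·(-32) = 2624
λ ≈ -4672/2624 = -1.7805

-1.7805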